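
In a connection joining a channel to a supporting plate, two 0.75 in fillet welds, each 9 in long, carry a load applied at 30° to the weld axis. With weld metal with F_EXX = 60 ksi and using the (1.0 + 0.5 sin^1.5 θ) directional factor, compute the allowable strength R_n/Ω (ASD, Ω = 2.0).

t_e = 0.707 × 0.75 = 0.5302 in; A_we = 0.5302 × 18 = 9.544 in².
Directional factor: 1.0 + 0.5 sin^1.5(30°) = 1.177.
F_nw = 0.6 × 60 × 1.177 = 42.36 ksi.
R_n/Ω = (42.36 × 9.544) / 2.0 = 202.2 kips.

R_n/Ω ≈ 202 kips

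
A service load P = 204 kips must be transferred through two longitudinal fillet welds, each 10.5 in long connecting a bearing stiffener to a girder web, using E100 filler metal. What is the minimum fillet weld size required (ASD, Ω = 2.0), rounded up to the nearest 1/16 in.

w = 1/2 in

E100XX → F_EXX = 100 ksi.
Total weld length L = 21 in.
Required throat t_e = P × Ω / (0.6 F_EXX × L) = 204 × 2.0 / (0.6 × 100 × 21) = 0.3238 in.
Required leg w = t_e / 0.707 = 0.458 in → use 1/2 in.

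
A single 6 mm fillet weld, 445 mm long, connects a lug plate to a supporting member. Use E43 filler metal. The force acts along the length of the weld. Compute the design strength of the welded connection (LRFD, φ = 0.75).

φR_n ≈ 365 kN

E43XX → F_EXX = 430 MPa.
Effective throat t_e = 0.707 × 6 = 4.242 mm.
Total length L = 445 mm; A_we = 4.242 × 445 = 1888 mm².
F_nw = 0.6 F_EXX = 0.6 × 430 = 258 MPa.
φR_n = 0.75 × 258 × 1888 × 10⁻³ = 365.3 kN.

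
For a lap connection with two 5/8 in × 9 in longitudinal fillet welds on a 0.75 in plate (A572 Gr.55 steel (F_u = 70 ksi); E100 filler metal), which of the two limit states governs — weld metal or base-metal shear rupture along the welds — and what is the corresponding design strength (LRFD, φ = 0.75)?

E100XX → F_EXX = 100 ksi.
t_e = 0.707 × 0.625 = 0.4419 in; L = 18 in.
Weld metal: φR_n = 0.75 × 0.6 × 100 × 0.4419 × 18 = 357.9 kips.
Base metal (shear rupture): φR_n = 0.75 × 0.6 × 70 × 0.75 × 18 = 425.2 kips.
Governing: weld metal.

φR_n ≈ 358 kips (weld metal governs)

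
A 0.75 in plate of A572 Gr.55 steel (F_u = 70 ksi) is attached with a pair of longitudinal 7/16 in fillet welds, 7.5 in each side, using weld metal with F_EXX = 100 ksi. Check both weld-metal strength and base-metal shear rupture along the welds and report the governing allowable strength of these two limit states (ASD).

R_n/Ω ≈ 139 kip (weld metal governs)

t_e = 0.707 × 0.4375 = 0.3093 in; L = 15 in.
Weld metal: R_n/Ω = (1/2.0) × 0.6 × 100 × 0.3093 × 15 = 139.2 kip.
Base metal (shear rupture): R_n/Ω = (1/2.0) × 0.6 × 70 × 0.75 × 15 = 236.2 kip.
Governing: weld metal.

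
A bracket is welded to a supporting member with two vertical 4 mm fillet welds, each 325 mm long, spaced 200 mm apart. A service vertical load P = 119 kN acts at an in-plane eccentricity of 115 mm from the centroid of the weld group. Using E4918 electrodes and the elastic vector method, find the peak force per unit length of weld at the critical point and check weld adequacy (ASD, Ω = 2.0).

f_max ≈ 347 N/mm; adequate

E49XX → F_EXX = 490 MPa.
Total weld length L_w = 650 mm. Treat welds as unit-width lines.
Polar moment about centroid: J = 2[d³/12 + d(b/2)²] = 2[325³/12 + 325×100²] = 12220000 mm³.
Direct shear f_v = P/L_w = 119×10³ / 650 = 183.1 N/mm (vertical).
Torsion M = P·e = 119×10³ × 115 = 13685000 N·mm.
Critical point at (x, y) = (100, 162.5) from centroid. f_tx = M·y/J = 182 N/mm; f_ty = M·x/J = 112 N/mm.
Resultant f_max = √[f_tx² + (f_v + f_ty)²] = √[182² + (183.1 + 112)²] = 346.6 N/mm.
Capacity per unit length: r_n/Ω = (1/2.0) × 0.6 × 490 × (0.707 × 4) = 415.7 N/mm.
346.6 ≤ 415.7 → adequate.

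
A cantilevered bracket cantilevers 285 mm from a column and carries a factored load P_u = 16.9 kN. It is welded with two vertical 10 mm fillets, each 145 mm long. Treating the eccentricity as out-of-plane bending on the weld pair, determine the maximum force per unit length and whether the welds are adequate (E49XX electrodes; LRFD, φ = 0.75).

E49XX → F_EXX = 490 MPa.
L_w = 2 × 145 = 290 mm; section modulus (unit throat) S = 2 × L²/6 = 7008 mm².
Direct shear f_v = P/L_w = 16.9×10³/290 = 58.28 N/mm.
Moment M = P × e = 16.9×10³ × 285 = 4816500 N·mm; bending f_b = M/S = 687.3 N/mm.
f_max = √(f_v² + f_b²) = √(58.28² + 687.3²) = 689.7 N/mm.
φr_n = 0.75 × 0.6 × 490 × (0.707 × 10) = 1559 N/mm → adequate.

f_max ≈ 690 N/mm; adequate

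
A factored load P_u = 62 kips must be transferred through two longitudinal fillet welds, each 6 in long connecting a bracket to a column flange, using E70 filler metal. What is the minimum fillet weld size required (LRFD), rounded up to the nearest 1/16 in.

E70XX → F_EXX = 70 ksi.
Total weld length L = 12 in.
Required throat t_e = P_u / (φ × 0.6 F_EXX × L) = 62 / (0.75 × 0.6 × 70 × 12) = 0.164 in.
Required leg w = t_e / 0.707 = 0.232 in → use 1/4 in.

w = 1/4 in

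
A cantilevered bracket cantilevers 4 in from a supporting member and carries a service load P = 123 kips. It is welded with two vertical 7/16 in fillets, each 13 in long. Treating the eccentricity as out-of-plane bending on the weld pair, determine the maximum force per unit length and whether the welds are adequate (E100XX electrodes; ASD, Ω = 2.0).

E100XX → F_EXX = 100 ksi.
L_w = 2 × 13 = 26 in; section modulus (unit throat) S = 2 × L²/6 = 56.33 in².
Direct shear f_v = P/L_w = 123/26 = 4.731 kip/in.
Moment M = P × e = 123 × 4 = 492 kip·in; bending f_b = M/S = 8.734 kip/in.
f_max = √(f_v² + f_b²) = √(4.731² + 8.734²) = 9.933 kip/in.
r_n/Ω = (1/2.0) × 0.6 × 100 × (0.707 × 0.4375) = 9.279 kip/in → NOT adequate.

f_max ≈ 9.93 kip/in; NOT adequate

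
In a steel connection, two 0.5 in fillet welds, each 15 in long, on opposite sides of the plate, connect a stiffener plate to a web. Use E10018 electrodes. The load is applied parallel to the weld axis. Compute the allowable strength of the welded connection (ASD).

E100XX → F_EXX = 100 ksi.
Effective throat t_e = 0.707 × 0.5 = 0.3535 in.
Total length L = 30 in; A_we = 0.3535 × 30 = 10.6 in².
F_nw = 0.6 F_EXX = 0.6 × 100 = 60 ksi.
R_n = 60 × 10.6 = 636.3 kip; R_n/Ω = 636.3/2.0 = 318.1 kip.

R_n/Ω ≈ 318 kip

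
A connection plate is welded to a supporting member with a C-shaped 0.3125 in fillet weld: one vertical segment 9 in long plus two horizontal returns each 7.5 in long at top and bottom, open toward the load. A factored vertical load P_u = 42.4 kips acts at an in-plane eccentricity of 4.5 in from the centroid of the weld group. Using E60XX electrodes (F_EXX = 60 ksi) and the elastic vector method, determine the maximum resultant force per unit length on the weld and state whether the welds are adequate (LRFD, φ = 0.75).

f_max ≈ 4.04 kip/in; adequate

Total weld length L_w = 24 in. Treat welds as unit-width lines.
Centroid: x̄ = 2×7.5×3.75 / 24 = 2.344 in from the vertical weld.
Polar moment about centroid: J = I_x + I_y = [9³/12 + 2×7.5×4.5²] + [9×2.344² + 2(7.5³/12 + 7.5×1.406²)] = 513.9 in³.
Direct shear f_v = P/L_w = 42.4 / 24 = 1.767 kip/in (vertical).
Torsion M = P·e = 42.4 × 4.5 = 190.8 kip·in.
Critical point at (x, y) = (5.156, 4.5) from centroid. f_tx = M·y/J = 1.671 kip/in; f_ty = M·x/J = 1.914 kip/in.
Resultant f_max = √[f_tx² + (f_v + f_ty)²] = √[1.671² + (1.767 + 1.914)²] = 4.042 kip/in.
Capacity per unit length: φr_n = 0.75 × 0.6 × 60 × (0.707 × 0.3125) = 5.965 kip/in.
4.042 ≤ 5.965 → adequate.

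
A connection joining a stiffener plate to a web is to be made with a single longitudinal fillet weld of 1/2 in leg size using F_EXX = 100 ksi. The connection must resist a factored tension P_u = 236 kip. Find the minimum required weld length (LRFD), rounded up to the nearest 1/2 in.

Throat t_e = 0.707 × 0.5 = 0.3535 in.
φr_n = 0.75 × 0.6 × 100 × 0.3535 = 15.91 kip/in.
L_req = P_u / φr_n = 236 / 15.91 = 14.84 in total.
Round up → use L = 15 in.

L = 15 in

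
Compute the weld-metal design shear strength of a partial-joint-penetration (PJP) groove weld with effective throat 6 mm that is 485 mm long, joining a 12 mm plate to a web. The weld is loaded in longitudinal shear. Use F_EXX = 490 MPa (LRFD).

φR_n ≈ 642 kN

Effective throat (given) t_e = 6 mm.
A_we = 6 × 485 = 2910 mm².
F_nw = 0.6 F_EXX = 294 MPa.
φR_n = 0.75 × 294 × 2910 × 10⁻³ = 641.7 kN.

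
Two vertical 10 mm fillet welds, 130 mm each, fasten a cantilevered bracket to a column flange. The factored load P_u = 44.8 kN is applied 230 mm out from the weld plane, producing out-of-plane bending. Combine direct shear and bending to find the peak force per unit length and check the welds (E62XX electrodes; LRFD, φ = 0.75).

E62XX → F_EXX = 620 MPa.
L_w = 2 × 130 = 260 mm; section modulus (unit throat) S = 2 × L²/6 = 5633 mm².
Direct shear f_v = P/L_w = 44.8×10³/260 = 172.3 N/mm.
Moment M = P × e = 44.8×10³ × 230 = 10304000 N·mm; bending f_b = M/S = 1829 N/mm.
f_max = √(f_v² + f_b²) = √(172.3² + 1829²) = 1837 N/mm.
φr_n = 0.75 × 0.6 × 620 × (0.707 × 10) = 1973 N/mm → adequate.

f_max ≈ 1840 N/mm; adequate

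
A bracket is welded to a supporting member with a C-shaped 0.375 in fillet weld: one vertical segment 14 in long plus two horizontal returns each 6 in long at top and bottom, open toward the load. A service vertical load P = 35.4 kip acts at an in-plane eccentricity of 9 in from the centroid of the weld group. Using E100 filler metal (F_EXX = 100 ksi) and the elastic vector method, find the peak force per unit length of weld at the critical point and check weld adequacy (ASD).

f_max ≈ 3.85 kip/in; adequate

Total weld length L_w = 26 in. Treat welds as unit-width lines.
Centroid: x̄ = 2×6×3 / 26 = 1.385 in from the vertical weld.
Polar moment about centroid: J = I_x + I_y = [14³/12 + 2×6×7²] + [14×1.385² + 2(6³/12 + 6×1.615²)] = 910.8 in³.
Direct shear f_v = P/L_w = 35.4 / 26 = 1.362 kip/in (vertical).
Torsion M = P·e = 35.4 × 9 = 318.6 kip·in.
Critical point at (x, y) = (4.615, 7) from centroid. f_tx = M·y/J = 2.449 kip/in; f_ty = M·x/J = 1.614 kip/in.
Resultant f_max = √[f_tx² + (f_v + f_ty)²] = √[2.449² + (1.362 + 1.614)²] = 3.854 kip/in.
Capacity per unit length: r_n/Ω = (1/2.0) × 0.6 × 100 × (0.707 × 0.375) = 7.954 kip/in.
3.854 ≤ 7.954 → adequate.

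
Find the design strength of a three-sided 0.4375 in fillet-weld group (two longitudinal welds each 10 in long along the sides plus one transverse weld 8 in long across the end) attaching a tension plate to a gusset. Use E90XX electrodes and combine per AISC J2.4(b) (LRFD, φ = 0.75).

φR_n ≈ 363 kips

E90XX → F_EXX = 90 ksi.
t_e = 0.707 × 0.4375 = 0.3093 in.
R_nwl = 0.6 × 90 × 0.3093 × 20 = 334.1 kips (longitudinal, 2 welds).
R_nwt = 0.6 × 90 × 0.3093 × 8 = 133.6 kips (transverse, base value).
(i) R_nwl + R_nwt = 467.7 kips; (ii) 0.85 R_nwl + 1.5 R_nwt = 484.4 kips.
R_n = max = 484.4 kips [governs: (ii)]; φR_n = 363.3 kips.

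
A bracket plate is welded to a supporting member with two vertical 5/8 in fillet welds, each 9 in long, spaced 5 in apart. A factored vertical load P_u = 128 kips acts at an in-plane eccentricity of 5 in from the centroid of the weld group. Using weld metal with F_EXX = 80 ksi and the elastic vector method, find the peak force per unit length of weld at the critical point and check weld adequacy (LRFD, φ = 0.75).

f_max ≈ 18.6 kip/in; NOT adequate

Total weld length L_w = 18 in. Treat welds as unit-width lines.
Polar moment about centroid: J = 2[d³/12 + d(b/2)²] = 2[9³/12 + 9×2.5²] = 234 in³.
Direct shear f_v = P/L_w = 128 / 18 = 7.111 kip/in (vertical).
Torsion M = P·e = 128 × 5 = 640 kip·in.
Critical point at (x, y) = (2.5, 4.5) from centroid. f_tx = M·y/J = 12.31 kip/in; f_ty = M·x/J = 6.838 kip/in.
Resultant f_max = √[f_tx² + (f_v + f_ty)²] = √[12.31² + (7.111 + 6.838)²] = 18.6 kip/in.
Capacity per unit length: φr_n = 0.75 × 0.6 × 80 × (0.707 × 0.625) = 15.91 kip/in.
18.6 > 15.91 → NOT adequate.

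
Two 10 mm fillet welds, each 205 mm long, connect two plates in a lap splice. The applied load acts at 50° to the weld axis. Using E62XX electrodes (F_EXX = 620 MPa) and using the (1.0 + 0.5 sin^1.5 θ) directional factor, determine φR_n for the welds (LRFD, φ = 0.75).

t_e = 0.707 × 10 = 7.07 mm; A_we = 7.07 × 410 = 2899 mm².
Directional factor: 1.0 + 0.5 sin^1.5(50°) = 1.335.
F_nw = 0.6 × 620 × 1.335 = 496.7 MPa.
φR_n = 0.75 × 496.7 × 2899 × 10⁻³ = 1080 kN.

φR_n ≈ 1080 kN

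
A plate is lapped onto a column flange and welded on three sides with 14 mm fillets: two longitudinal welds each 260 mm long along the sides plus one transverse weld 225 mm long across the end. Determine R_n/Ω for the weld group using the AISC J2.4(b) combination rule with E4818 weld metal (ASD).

E48XX → F_EXX = 480 MPa.
t_e = 0.707 × 14 = 9.898 mm.
R_nwl = 0.6 × 480 × 9.898 × 520 × 10⁻³ = 1482 kN (longitudinal, 2 welds).
R_nwt = 0.6 × 480 × 9.898 × 225 × 10⁻³ = 641.4 kN (transverse, base value).
(i) R_nwl + R_nwt = 2124 kN; (ii) 0.85 R_nwl + 1.5 R_nwt = 2222 kN.
R_n = max = 2222 kN [governs: (ii)]; R_n/Ω = 1111 kN.

R_n/Ω ≈ 1110 kN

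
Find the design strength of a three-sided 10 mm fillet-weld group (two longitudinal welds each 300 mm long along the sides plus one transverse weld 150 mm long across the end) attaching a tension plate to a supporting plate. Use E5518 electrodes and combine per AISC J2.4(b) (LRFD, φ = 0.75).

E55XX → F_EXX = 550 MPa.
t_e = 0.707 × 10 = 7.07 mm.
R_nwl = 0.6 × 550 × 7.07 × 600 × 10⁻³ = 1400 kN (longitudinal, 2 welds).
R_nwt = 0.6 × 550 × 7.07 × 150 × 10⁻³ = 350 kN (transverse, base value).
(i) R_nwl + R_nwt = 1750 kN; (ii) 0.85 R_nwl + 1.5 R_nwt = 1715 kN.
R_n = max = 1750 kN [governs: (i)]; φR_n = 1312 kN.

φR_n ≈ 1310 kN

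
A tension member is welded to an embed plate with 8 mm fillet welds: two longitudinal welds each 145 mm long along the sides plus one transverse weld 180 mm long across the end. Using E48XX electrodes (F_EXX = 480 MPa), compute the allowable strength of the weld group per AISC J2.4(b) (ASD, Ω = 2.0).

R_n/Ω ≈ 421 kN

t_e = 0.707 × 8 = 5.656 mm.
R_nwl = 0.6 × 480 × 5.656 × 290 × 10⁻³ = 472.4 kN (longitudinal, 2 welds).
R_nwt = 0.6 × 480 × 5.656 × 180 × 10⁻³ = 293.2 kN (transverse, base value).
(i) R_nwl + R_nwt = 765.6 kN; (ii) 0.85 R_nwl + 1.5 R_nwt = 841.3 kN.
R_n = max = 841.3 kN [governs: (ii)]; R_n/Ω = 420.7 kN.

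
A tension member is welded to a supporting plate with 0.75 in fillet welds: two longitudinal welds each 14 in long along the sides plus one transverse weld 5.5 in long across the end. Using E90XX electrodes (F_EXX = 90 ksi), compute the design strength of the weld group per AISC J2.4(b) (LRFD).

φR_n ≈ 719 kip

t_e = 0.707 × 0.75 = 0.5302 in.
R_nwl = 0.6 × 90 × 0.5302 × 28 = 801.7 kip (longitudinal, 2 welds).
R_nwt = 0.6 × 90 × 0.5302 × 5.5 = 157.5 kip (transverse, base value).
(i) R_nwl + R_nwt = 959.2 kip; (ii) 0.85 R_nwl + 1.5 R_nwt = 917.7 kip.
R_n = max = 959.2 kip [governs: (i)]; φR_n = 719.4 kip.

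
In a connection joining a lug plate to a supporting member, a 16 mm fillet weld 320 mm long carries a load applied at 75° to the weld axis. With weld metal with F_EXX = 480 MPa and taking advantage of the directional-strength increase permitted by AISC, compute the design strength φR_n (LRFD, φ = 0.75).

t_e = 0.707 × 16 = 11.31 mm; A_we = 11.31 × 320 = 3620 mm².
Directional factor: 1.0 + 0.5 sin^1.5(75°) = 1.475.
F_nw = 0.6 × 480 × 1.475 = 424.7 MPa.
φR_n = 0.75 × 424.7 × 3620 × 10⁻³ = 1153 kN.

φR_n ≈ 1150 kN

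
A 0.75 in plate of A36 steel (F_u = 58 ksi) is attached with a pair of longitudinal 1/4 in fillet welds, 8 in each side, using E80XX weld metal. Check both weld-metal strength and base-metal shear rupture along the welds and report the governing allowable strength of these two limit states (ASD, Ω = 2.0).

R_n/Ω ≈ 67.9 kips (weld metal governs)

E80XX → F_EXX = 80 ksi.
t_e = 0.707 × 0.25 = 0.1767 in; L = 16 in.
Weld metal: R_n/Ω = (1/2.0) × 0.6 × 80 × 0.1767 × 16 = 67.87 kips.
Base metal (shear rupture): R_n/Ω = (1/2.0) × 0.6 × 58 × 0.75 × 16 = 208.8 kips.
Governing: weld metal.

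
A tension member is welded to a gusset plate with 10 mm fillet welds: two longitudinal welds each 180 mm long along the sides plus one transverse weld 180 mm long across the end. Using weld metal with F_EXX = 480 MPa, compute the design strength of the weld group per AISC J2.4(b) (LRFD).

t_e = 0.707 × 10 = 7.07 mm.
R_nwl = 0.6 × 480 × 7.07 × 360 × 10⁻³ = 733 kN (longitudinal, 2 welds).
R_nwt = 0.6 × 480 × 7.07 × 180 × 10⁻³ = 366.5 kN (transverse, base value).
(i) R_nwl + R_nwt = 1100 kN; (ii) 0.85 R_nwl + 1.5 R_nwt = 1173 kN.
R_n = max = 1173 kN [governs: (ii)]; φR_n = 879.6 kN.

φR_n ≈ 880 kN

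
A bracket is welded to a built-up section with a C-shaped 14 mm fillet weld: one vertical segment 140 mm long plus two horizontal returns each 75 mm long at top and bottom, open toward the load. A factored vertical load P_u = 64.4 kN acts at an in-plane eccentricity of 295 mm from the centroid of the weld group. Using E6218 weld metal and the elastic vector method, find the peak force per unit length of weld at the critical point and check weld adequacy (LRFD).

f_max ≈ 1640 N/mm; adequate

E62XX → F_EXX = 620 MPa.
Total weld length L_w = 290 mm. Treat welds as unit-width lines.
Centroid: x̄ = 2×75×37.5 / 290 = 19.4 mm from the vertical weld.
Polar moment about centroid: J = I_x + I_y = [140³/12 + 2×75×70²] + [140×19.4² + 2(75³/12 + 75×18.1²)] = 1136000 mm³.
Direct shear f_v = P/L_w = 64.4×10³ / 290 = 222.1 N/mm (vertical).
Torsion M = P·e = 64.4×10³ × 295 = 18998000 N·mm.
Critical point at (x, y) = (55.6, 70) from centroid. f_tx = M·y/J = 1171 N/mm; f_ty = M·x/J = 930 N/mm.
Resultant f_max = √[f_tx² + (f_v + f_ty)²] = √[1171² + (222.1 + 930)²] = 1643 N/mm.
Capacity per unit length: φr_n = 0.75 × 0.6 × 620 × (0.707 × 14) = 2762 N/mm.
1643 ≤ 2762 → adequate.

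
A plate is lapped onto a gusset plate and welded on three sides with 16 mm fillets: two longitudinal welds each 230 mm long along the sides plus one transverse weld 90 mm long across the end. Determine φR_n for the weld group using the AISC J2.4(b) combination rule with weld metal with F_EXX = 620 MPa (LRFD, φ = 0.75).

t_e = 0.707 × 16 = 11.31 mm.
R_nwl = 0.6 × 620 × 11.31 × 460 × 10⁻³ = 1936 kN (longitudinal, 2 welds).
R_nwt = 0.6 × 620 × 11.31 × 90 × 10⁻³ = 378.7 kN (transverse, base value).
(i) R_nwl + R_nwt = 2314 kN; (ii) 0.85 R_nwl + 1.5 R_nwt = 2213 kN.
R_n = max = 2314 kN [governs: (i)]; φR_n = 1736 kN.

φR_n ≈ 1740 kN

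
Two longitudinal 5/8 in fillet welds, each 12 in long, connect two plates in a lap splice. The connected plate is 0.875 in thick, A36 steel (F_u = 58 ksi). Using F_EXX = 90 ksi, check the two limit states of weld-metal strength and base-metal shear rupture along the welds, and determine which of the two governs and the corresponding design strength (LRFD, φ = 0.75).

φR_n ≈ 430 kips (weld metal governs)

t_e = 0.707 × 0.625 = 0.4419 in; L = 24 in.
Weld metal: φR_n = 0.75 × 0.6 × 90 × 0.4419 × 24 = 429.5 kips.
Base metal (shear rupture): φR_n = 0.75 × 0.6 × 58 × 0.875 × 24 = 548.1 kips.
Governing: weld metal.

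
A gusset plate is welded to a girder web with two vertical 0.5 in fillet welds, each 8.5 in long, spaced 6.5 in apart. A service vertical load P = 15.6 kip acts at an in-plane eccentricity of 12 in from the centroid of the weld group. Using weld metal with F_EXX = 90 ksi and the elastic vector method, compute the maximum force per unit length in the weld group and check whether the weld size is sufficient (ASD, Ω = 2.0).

f_max ≈ 4.17 kip/in; adequate

Total weld length L_w = 17 in. Treat welds as unit-width lines.
Polar moment about centroid: J = 2[d³/12 + d(b/2)²] = 2[8.5³/12 + 8.5×3.25²] = 281.9 in³.
Direct shear f_v = P/L_w = 15.6 / 17 = 0.9176 kip/in (vertical).
Torsion M = P·e = 15.6 × 12 = 187.2 kip·in.
Critical point at (x, y) = (3.25, 4.25) from centroid. f_tx = M·y/J = 2.822 kip/in; f_ty = M·x/J = 2.158 kip/in.
Resultant f_max = √[f_tx² + (f_v + f_ty)²] = √[2.822² + (0.9176 + 2.158)²] = 4.174 kip/in.
Capacity per unit length: r_n/Ω = (1/2.0) × 0.6 × 90 × (0.707 × 0.5) = 9.544 kip/in.
4.174 ≤ 9.544 → adequate.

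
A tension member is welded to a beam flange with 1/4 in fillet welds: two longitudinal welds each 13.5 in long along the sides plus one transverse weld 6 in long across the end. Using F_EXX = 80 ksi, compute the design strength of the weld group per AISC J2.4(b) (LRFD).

φR_n ≈ 210 kips

t_e = 0.707 × 0.25 = 0.1767 in.
R_nwl = 0.6 × 80 × 0.1767 × 27 = 229.1 kips (longitudinal, 2 welds).
R_nwt = 0.6 × 80 × 0.1767 × 6 = 50.9 kips (transverse, base value).
(i) R_nwl + R_nwt = 280 kips; (ii) 0.85 R_nwl + 1.5 R_nwt = 271.1 kips.
R_n = max = 280 kips [governs: (i)]; φR_n = 210 kips.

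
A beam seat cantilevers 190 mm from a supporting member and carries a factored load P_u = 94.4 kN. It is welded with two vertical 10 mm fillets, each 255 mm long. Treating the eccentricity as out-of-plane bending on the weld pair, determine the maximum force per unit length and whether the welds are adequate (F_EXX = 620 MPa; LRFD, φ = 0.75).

f_max ≈ 848 N/mm; adequate

L_w = 2 × 255 = 510 mm; section modulus (unit throat) S = 2 × L²/6 = 21680 mm².
Direct shear f_v = P/L_w = 94.4×10³/510 = 185.1 N/mm.
Moment M = P × e = 94.4×10³ × 190 = 17936000 N·mm; bending f_b = M/S = 827.5 N/mm.
f_max = √(f_v² + f_b²) = √(185.1² + 827.5²) = 847.9 N/mm.
φr_n = 0.75 × 0.6 × 620 × (0.707 × 10) = 1973 N/mm → adequate.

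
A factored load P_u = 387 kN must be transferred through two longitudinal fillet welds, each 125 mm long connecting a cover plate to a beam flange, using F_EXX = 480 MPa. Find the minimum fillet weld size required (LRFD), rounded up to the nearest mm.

w = 11 mm

Total weld length L = 250 mm.
Required throat t_e = P_u / (φ × 0.6 F_EXX × L) = 387 / (0.75 × 0.6 × 480 × 250 × 10⁻³) = 7.167 mm.
Required leg w = t_e / 0.707 = 10.14 mm → use 11 mm.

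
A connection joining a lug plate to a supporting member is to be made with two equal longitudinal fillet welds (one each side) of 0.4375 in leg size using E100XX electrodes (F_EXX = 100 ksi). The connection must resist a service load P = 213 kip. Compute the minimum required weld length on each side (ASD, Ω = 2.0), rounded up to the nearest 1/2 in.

L = 11.5 in on each side

Throat t_e = 0.707 × 0.4375 = 0.3093 in.
r_n/Ω = (0.6 × 100 × 0.3093) / 2.0 = 9.279 kip/in.
L_req = P / (r_n/Ω) = 213 / 9.279 = 22.95 in total.
Per side: 22.95 / 2 = 11.48 in.
Round up → use L = 11.5 in on each side.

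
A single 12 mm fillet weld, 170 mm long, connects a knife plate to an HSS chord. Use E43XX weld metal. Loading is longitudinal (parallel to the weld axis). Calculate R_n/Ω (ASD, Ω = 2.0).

R_n/Ω ≈ 186 kN

E43XX → F_EXX = 430 MPa.
Effective throat t_e = 0.707 × 12 = 8.484 mm.
Total length L = 170 mm; A_we = 8.484 × 170 = 1442 mm².
F_nw = 0.6 F_EXX = 0.6 × 430 = 258 MPa.
R_n = 258 × 1442 × 10⁻³ = 372.1 kN; R_n/Ω = 372.1/2.0 = 186.1 kN.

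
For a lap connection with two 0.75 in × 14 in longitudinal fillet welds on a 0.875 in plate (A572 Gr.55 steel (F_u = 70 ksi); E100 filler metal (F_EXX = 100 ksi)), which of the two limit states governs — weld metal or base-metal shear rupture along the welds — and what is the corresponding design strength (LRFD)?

φR_n ≈ 668 kip (weld metal governs)

t_e = 0.707 × 0.75 = 0.5302 in; L = 28 in.
Weld metal: φR_n = 0.75 × 0.6 × 100 × 0.5302 × 28 = 668.1 kip.
Base metal (shear rupture): φR_n = 0.75 × 0.6 × 70 × 0.875 × 28 = 771.8 kip.
Governing: weld metal.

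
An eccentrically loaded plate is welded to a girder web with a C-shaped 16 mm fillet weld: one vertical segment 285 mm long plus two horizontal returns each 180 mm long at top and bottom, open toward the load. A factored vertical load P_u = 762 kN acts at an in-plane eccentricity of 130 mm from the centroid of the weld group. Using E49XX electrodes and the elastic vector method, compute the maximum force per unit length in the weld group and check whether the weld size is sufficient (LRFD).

E49XX → F_EXX = 490 MPa.
Total weld length L_w = 645 mm. Treat welds as unit-width lines.
Centroid: x̄ = 2×180×90 / 645 = 50.23 mm from the vertical weld.
Polar moment about centroid: J = I_x + I_y = [285³/12 + 2×180×142.5²] + [285×50.23² + 2(180³/12 + 180×39.77²)] = 11500000 mm³.
Direct shear f_v = P/L_w = 762×10³ / 645 = 1181 N/mm (vertical).
Torsion M = P·e = 762×10³ × 130 = 99060000 N·mm.
Critical point at (x, y) = (129.8, 142.5) from centroid. f_tx = M·y/J = 1228 N/mm; f_ty = M·x/J = 1118 N/mm.
Resultant f_max = √[f_tx² + (f_v + f_ty)²] = √[1228² + (1181 + 1118)²] = 2606 N/mm.
Capacity per unit length: φr_n = 0.75 × 0.6 × 490 × (0.707 × 16) = 2494 N/mm.
2606 > 2494 → NOT adequate.

f_max ≈ 2610 N/mm; NOT adequate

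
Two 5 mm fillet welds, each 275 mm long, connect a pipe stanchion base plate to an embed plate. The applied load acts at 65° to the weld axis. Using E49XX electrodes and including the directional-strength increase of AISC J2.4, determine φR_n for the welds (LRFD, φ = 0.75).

φR_n ≈ 614 kN

E49XX → F_EXX = 490 MPa.
t_e = 0.707 × 5 = 3.535 mm; A_we = 3.535 × 550 = 1944 mm².
Directional factor: 1.0 + 0.5 sin^1.5(65°) = 1.431.
F_nw = 0.6 × 490 × 1.431 = 420.8 MPa.
φR_n = 0.75 × 420.8 × 1944 × 10⁻³ = 613.7 kN.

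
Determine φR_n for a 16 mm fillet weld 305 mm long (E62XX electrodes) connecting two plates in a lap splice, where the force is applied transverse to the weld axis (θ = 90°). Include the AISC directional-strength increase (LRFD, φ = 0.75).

E62XX → F_EXX = 620 MPa.
t_e = 0.707 × 16 = 11.31 mm; A_we = 11.31 × 305 = 3450 mm².
Directional factor: 1.0 + 0.5 sin^1.5(90°) = 1.5.
F_nw = 0.6 × 620 × 1.5 = 558 MPa.
φR_n = 0.75 × 558 × 3450 × 10⁻³ = 1444 kN.

φR_n ≈ 1440 kN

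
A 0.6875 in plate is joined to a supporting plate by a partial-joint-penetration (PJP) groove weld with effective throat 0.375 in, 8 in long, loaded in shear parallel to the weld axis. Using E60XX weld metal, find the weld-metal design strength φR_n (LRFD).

E60XX → F_EXX = 60 ksi.
Effective throat (given) t_e = 0.375 in.
A_we = 0.375 × 8 = 3 in².
F_nw = 0.6 F_EXX = 36 ksi.
φR_n = 0.75 × 36 × 3 = 81 kips.

φR_n ≈ 81 kips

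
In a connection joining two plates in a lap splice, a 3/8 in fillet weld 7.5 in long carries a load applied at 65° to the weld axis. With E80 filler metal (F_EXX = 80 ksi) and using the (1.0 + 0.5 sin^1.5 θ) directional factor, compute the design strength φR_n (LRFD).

t_e = 0.707 × 0.375 = 0.2651 in; A_we = 0.2651 × 7.5 = 1.988 in².
Directional factor: 1.0 + 0.5 sin^1.5(65°) = 1.431.
F_nw = 0.6 × 80 × 1.431 = 68.71 ksi.
φR_n = 0.75 × 68.71 × 1.988 = 102.5 kip.

φR_n ≈ 102 kip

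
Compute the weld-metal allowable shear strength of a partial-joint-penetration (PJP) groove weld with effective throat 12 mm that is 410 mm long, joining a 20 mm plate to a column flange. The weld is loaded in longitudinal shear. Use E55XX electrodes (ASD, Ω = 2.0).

R_n/Ω ≈ 812 kN

E55XX → F_EXX = 550 MPa.
Effective throat (given) t_e = 12 mm.
A_we = 12 × 410 = 4920 mm².
F_nw = 0.6 F_EXX = 330 MPa.
R_n/Ω = (330 × 4920) / 2.0 × 10⁻³ = 811.8 kN.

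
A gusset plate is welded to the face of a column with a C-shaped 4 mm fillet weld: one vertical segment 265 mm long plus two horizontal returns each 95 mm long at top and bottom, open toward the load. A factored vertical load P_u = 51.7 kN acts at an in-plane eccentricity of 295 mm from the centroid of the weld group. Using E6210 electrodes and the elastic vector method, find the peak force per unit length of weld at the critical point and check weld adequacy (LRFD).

E62XX → F_EXX = 620 MPa.
Total weld length L_w = 455 mm. Treat welds as unit-width lines.
Centroid: x̄ = 2×95×47.5 / 455 = 19.84 mm from the vertical weld.
Polar moment about centroid: J = I_x + I_y = [265³/12 + 2×95×132.5²] + [265×19.84² + 2(95³/12 + 95×27.66²)] = 5279000 mm³.
Direct shear f_v = P/L_w = 51.7×10³ / 455 = 113.6 N/mm (vertical).
Torsion M = P·e = 51.7×10³ × 295 = 15252000 N·mm.
Critical point at (x, y) = (75.16, 132.5) from centroid. f_tx = M·y/J = 382.8 N/mm; f_ty = M·x/J = 217.2 N/mm.
Resultant f_max = √[f_tx² + (f_v + f_ty)²] = √[382.8² + (113.6 + 217.2)²] = 505.9 N/mm.
Capacity per unit length: φr_n = 0.75 × 0.6 × 620 × (0.707 × 4) = 789 N/mm.
505.9 ≤ 789 → adequate.

f_max ≈ 506 N/mm; adequate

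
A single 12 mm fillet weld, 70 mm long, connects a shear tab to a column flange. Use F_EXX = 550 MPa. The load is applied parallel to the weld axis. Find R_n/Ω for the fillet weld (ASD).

Effective throat t_e = 0.707 × 12 = 8.484 mm.
Total length L = 70 mm; A_we = 8.484 × 70 = 593.9 mm².
F_nw = 0.6 F_EXX = 0.6 × 550 = 330 MPa.
R_n = 330 × 593.9 × 10⁻³ = 196 kN; R_n/Ω = 196/2.0 = 97.99 kN.

R_n/Ω ≈ 98 kN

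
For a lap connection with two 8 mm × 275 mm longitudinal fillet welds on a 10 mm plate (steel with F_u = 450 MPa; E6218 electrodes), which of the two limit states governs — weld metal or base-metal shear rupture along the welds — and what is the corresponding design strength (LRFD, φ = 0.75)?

E62XX → F_EXX = 620 MPa.
t_e = 0.707 × 8 = 5.656 mm; L = 550 mm.
Weld metal: φR_n = 0.75 × 0.6 × 620 × 5.656 × 550 × 10⁻³ = 867.9 kN.
Base metal (shear rupture): φR_n = 0.75 × 0.6 × 450 × 10 × 550 × 10⁻³ = 1114 kN.
Governing: weld metal.

φR_n ≈ 868 kN (weld metal governs)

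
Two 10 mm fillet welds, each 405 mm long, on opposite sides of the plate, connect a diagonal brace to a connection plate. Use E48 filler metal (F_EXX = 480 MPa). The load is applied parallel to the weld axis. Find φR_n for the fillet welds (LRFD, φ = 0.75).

Effective throat t_e = 0.707 × 10 = 7.07 mm.
Total length L = 810 mm; A_we = 7.07 × 810 = 5727 mm².
F_nw = 0.6 F_EXX = 0.6 × 480 = 288 MPa.
φR_n = 0.75 × 288 × 5727 × 10⁻³ = 1237 kN.

φR_n ≈ 1240 kN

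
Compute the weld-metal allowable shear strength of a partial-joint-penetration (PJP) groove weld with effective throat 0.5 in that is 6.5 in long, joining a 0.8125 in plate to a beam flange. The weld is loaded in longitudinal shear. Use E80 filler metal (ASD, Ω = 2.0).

E80XX → F_EXX = 80 ksi.
Effective throat (given) t_e = 0.5 in.
A_we = 0.5 × 6.5 = 3.25 in².
F_nw = 0.6 F_EXX = 48 ksi.
R_n/Ω = (48 × 3.25) / 2.0 = 78 kip.

R_n/Ω ≈ 78 kip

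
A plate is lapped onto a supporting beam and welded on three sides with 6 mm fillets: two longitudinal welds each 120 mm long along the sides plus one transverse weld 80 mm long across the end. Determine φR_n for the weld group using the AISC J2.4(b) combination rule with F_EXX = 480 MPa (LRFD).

t_e = 0.707 × 6 = 4.242 mm.
R_nwl = 0.6 × 480 × 4.242 × 240 × 10⁻³ = 293.2 kN (longitudinal, 2 welds).
R_nwt = 0.6 × 480 × 4.242 × 80 × 10⁻³ = 97.74 kN (transverse, base value).
(i) R_nwl + R_nwt = 390.9 kN; (ii) 0.85 R_nwl + 1.5 R_nwt = 395.8 kN.
R_n = max = 395.8 kN [governs: (ii)]; φR_n = 296.9 kN.

φR_n ≈ 297 kN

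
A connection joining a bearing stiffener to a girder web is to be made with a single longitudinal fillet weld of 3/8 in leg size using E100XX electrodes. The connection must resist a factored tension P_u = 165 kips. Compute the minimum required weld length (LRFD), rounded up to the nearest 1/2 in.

L = 14 in

E100XX → F_EXX = 100 ksi.
Throat t_e = 0.707 × 0.375 = 0.2651 in.
φr_n = 0.75 × 0.6 × 100 × 0.2651 = 11.93 kips/in.
L_req = P_u / φr_n = 165 / 11.93 = 13.83 in total.
Round up → use L = 14 in.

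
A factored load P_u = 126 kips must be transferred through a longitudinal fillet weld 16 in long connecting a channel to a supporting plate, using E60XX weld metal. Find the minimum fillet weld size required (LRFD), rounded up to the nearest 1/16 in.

w = 7/16 in

E60XX → F_EXX = 60 ksi.
Total weld length L = 16 in.
Required throat t_e = P_u / (φ × 0.6 F_EXX × L) = 126 / (0.75 × 0.6 × 60 × 16) = 0.2917 in.
Required leg w = t_e / 0.707 = 0.4125 in → use 7/16 in.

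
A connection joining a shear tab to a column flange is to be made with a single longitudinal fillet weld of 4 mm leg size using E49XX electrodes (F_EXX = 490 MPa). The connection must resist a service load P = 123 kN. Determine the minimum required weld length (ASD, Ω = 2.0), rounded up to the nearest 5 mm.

L = 300 mm

Throat t_e = 0.707 × 4 = 2.828 mm.
r_n/Ω = (0.6 × 490 × 2.828) / 2.0 = 415.7 N/mm = 0.4157 kN/mm.
L_req = P / (r_n/Ω) = 123 / 0.4157 = 295.9 mm total.
Round up → use L = 300 mm.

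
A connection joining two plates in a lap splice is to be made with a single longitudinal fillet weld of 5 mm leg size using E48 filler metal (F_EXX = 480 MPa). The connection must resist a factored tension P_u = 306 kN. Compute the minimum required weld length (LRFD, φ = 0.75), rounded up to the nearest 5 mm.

Throat t_e = 0.707 × 5 = 3.535 mm.
φr_n = 0.75 × 0.6 × 480 × 3.535 × 10⁻³ = 0.7636 kN/mm.
L_req = P_u / φr_n = 306 / 0.7636 = 400.8 mm total.
Round up → use L = 405 mm.

L = 405 mm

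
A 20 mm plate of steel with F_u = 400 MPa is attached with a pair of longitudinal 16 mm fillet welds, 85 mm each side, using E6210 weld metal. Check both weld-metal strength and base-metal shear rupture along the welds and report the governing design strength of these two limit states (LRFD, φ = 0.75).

E62XX → F_EXX = 620 MPa.
t_e = 0.707 × 16 = 11.31 mm; L = 170 mm.
Weld metal: φR_n = 0.75 × 0.6 × 620 × 11.31 × 170 × 10⁻³ = 536.5 kN.
Base metal (shear rupture): φR_n = 0.75 × 0.6 × 400 × 20 × 170 × 10⁻³ = 612 kN.
Governing: weld metal.

φR_n ≈ 537 kN (weld metal governs)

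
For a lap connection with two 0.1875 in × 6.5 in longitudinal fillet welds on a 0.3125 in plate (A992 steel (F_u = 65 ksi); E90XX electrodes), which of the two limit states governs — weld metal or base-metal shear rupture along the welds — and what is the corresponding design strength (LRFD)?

φR_n ≈ 69.8 kip (weld metal governs)

E90XX → F_EXX = 90 ksi.
t_e = 0.707 × 0.1875 = 0.1326 in; L = 13 in.
Weld metal: φR_n = 0.75 × 0.6 × 90 × 0.1326 × 13 = 69.79 kip.
Base metal (shear rupture): φR_n = 0.75 × 0.6 × 65 × 0.3125 × 13 = 118.8 kip.
Governing: weld metal.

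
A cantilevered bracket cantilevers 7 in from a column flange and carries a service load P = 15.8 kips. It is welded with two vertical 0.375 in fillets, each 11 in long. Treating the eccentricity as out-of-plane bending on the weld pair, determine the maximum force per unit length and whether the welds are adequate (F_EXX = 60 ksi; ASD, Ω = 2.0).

L_w = 2 × 11 = 22 in; section modulus (unit throat) S = 2 × L²/6 = 40.33 in².
Direct shear f_v = P/L_w = 15.8/22 = 0.7182 kip/in.
Moment M = P × e = 15.8 × 7 = 110.6 kip·in; bending f_b = M/S = 2.742 kip/in.
f_max = √(f_v² + f_b²) = √(0.7182² + 2.742²) = 2.835 kip/in.
r_n/Ω = (1/2.0) × 0.6 × 60 × (0.707 × 0.375) = 4.772 kip/in → adequate.

f_max ≈ 2.83 kip/in; adequate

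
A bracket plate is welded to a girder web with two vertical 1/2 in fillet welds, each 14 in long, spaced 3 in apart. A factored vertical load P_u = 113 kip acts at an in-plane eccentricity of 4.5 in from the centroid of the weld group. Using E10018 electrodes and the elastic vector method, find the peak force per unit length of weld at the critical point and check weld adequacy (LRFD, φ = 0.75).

E100XX → F_EXX = 100 ksi.
Total weld length L_w = 28 in. Treat welds as unit-width lines.
Polar moment about centroid: J = 2[d³/12 + d(b/2)²] = 2[14³/12 + 14×1.5²] = 520.3 in³.
Direct shear f_v = P/L_w = 113 / 28 = 4.036 kip/in (vertical).
Torsion M = P·e = 113 × 4.5 = 508.5 kip·in.
Critical point at (x, y) = (1.5, 7) from centroid. f_tx = M·y/J = 6.841 kip/in; f_ty = M·x/J = 1.466 kip/in.
Resultant f_max = √[f_tx² + (f_v + f_ty)²] = √[6.841² + (4.036 + 1.466)²] = 8.779 kip/in.
Capacity per unit length: φr_n = 0.75 × 0.6 × 100 × (0.707 × 0.5) = 15.91 kip/in.
8.779 ≤ 15.91 → adequate.

f_max ≈ 8.78 kip/in; adequate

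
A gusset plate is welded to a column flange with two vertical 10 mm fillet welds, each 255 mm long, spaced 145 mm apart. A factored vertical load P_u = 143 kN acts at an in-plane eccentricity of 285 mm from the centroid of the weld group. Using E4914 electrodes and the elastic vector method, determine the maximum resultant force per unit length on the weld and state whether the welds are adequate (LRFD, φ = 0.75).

E49XX → F_EXX = 490 MPa.
Total weld length L_w = 510 mm. Treat welds as unit-width lines.
Polar moment about centroid: J = 2[d³/12 + d(b/2)²] = 2[255³/12 + 255×72.5²] = 5444000 mm³.
Direct shear f_v = P/L_w = 143×10³ / 510 = 280.4 N/mm (vertical).
Torsion M = P·e = 143×10³ × 285 = 40755000 N·mm.
Critical point at (x, y) = (72.5, 127.5) from centroid. f_tx = M·y/J = 954.4 N/mm; f_ty = M·x/J = 542.7 N/mm.
Resultant f_max = √[f_tx² + (f_v + f_ty)²] = √[954.4² + (280.4 + 542.7)²] = 1260 N/mm.
Capacity per unit length: φr_n = 0.75 × 0.6 × 490 × (0.707 × 10) = 1559 N/mm.
1260 ≤ 1559 → adequate.

f_max ≈ 1260 N/mm; adequate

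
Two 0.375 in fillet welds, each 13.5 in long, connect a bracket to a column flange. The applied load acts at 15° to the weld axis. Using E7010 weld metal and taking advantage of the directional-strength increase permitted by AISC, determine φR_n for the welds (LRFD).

E70XX → F_EXX = 70 ksi.
t_e = 0.707 × 0.375 = 0.2651 in; A_we = 0.2651 × 27 = 7.158 in².
Directional factor: 1.0 + 0.5 sin^1.5(15°) = 1.066.
F_nw = 0.6 × 70 × 1.066 = 44.77 ksi.
φR_n = 0.75 × 44.77 × 7.158 = 240.3 kips.

φR_n ≈ 240 kips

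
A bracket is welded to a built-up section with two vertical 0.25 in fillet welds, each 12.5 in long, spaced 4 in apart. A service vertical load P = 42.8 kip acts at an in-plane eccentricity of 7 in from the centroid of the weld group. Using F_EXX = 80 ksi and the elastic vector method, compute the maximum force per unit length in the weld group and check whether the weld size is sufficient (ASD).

f_max ≈ 5.39 kip/in; NOT adequate

Total weld length L_w = 25 in. Treat welds as unit-width lines.
Polar moment about centroid: J = 2[d³/12 + d(b/2)²] = 2[12.5³/12 + 12.5×2²] = 425.5 in³.
Direct shear f_v = P/L_w = 42.8 / 25 = 1.712 kip/in (vertical).
Torsion M = P·e = 42.8 × 7 = 299.6 kip·in.
Critical point at (x, y) = (2, 6.25) from centroid. f_tx = M·y/J = 4.4 kip/in; f_ty = M·x/J = 1.408 kip/in.
Resultant f_max = √[f_tx² + (f_v + f_ty)²] = √[4.4² + (1.712 + 1.408)²] = 5.394 kip/in.
Capacity per unit length: r_n/Ω = (1/2.0) × 0.6 × 80 × (0.707 × 0.25) = 4.242 kip/in.
5.394 > 4.242 → NOT adequate.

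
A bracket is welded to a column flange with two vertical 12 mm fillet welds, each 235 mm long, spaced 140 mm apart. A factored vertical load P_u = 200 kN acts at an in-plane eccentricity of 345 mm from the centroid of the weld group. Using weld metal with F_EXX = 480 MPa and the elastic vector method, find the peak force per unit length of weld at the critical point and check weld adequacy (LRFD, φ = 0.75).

f_max ≈ 2360 N/mm; NOT adequate

Total weld length L_w = 470 mm. Treat welds as unit-width lines.
Polar moment about centroid: J = 2[d³/12 + d(b/2)²] = 2[235³/12 + 235×70²] = 4466000 mm³.
Direct shear f_v = P/L_w = 200×10³ / 470 = 425.5 N/mm (vertical).
Torsion M = P·e = 200×10³ × 345 = 69000000 N·mm.
Critical point at (x, y) = (70, 117.5) from centroid. f_tx = M·y/J = 1815 N/mm; f_ty = M·x/J = 1082 N/mm.
Resultant f_max = √[f_tx² + (f_v + f_ty)²] = √[1815² + (425.5 + 1082)²] = 2359 N/mm.
Capacity per unit length: φr_n = 0.75 × 0.6 × 480 × (0.707 × 12) = 1833 N/mm.
2359 > 1833 → NOT adequate.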